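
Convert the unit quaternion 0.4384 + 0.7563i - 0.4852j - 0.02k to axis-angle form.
axis = (0.8415, -0.5398, -0.0223), θ = 128°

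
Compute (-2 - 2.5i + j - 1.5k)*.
-2 + 2.5i - j + 1.5k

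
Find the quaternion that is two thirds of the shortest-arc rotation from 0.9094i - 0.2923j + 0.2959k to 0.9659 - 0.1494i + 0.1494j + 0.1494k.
-0.7968 + 0.5457i - 0.259j + 0.0142k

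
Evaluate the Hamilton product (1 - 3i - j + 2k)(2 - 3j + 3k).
-7 - 3i + 4j + 16k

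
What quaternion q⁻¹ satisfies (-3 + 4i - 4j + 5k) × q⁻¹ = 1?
-0.0455 - 0.0606i + 0.0606j - 0.0758k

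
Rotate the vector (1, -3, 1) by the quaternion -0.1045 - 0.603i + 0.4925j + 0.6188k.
(0.294, 1.239, -3.062)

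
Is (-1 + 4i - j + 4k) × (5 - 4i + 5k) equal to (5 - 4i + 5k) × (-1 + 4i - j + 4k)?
No: pq = -9 + 19i - 41j + 11k ≠ -9 + 29i + 31j + 19k = qp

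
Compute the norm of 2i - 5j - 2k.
√33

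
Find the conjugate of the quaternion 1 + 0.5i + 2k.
1 - 0.5i - 2k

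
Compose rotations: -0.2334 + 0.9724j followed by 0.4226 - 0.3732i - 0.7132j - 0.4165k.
0.5949 + 0.4921i + 0.5774j - 0.2657k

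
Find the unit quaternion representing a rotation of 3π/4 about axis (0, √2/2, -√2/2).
0.3827 + 0.6533j - 0.6533k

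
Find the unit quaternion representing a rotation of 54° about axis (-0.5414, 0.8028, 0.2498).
0.891 - 0.2458i + 0.3645j + 0.1134k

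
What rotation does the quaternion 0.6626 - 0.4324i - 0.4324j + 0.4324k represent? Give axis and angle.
axis = (-√3/3, -√3/3, √3/3), θ = 97°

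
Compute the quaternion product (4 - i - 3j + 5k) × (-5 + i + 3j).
-10 - 6i + 32j - 25k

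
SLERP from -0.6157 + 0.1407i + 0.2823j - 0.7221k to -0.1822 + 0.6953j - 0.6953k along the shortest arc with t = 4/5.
-0.2805 + 0.03i + 0.6299j - 0.7236k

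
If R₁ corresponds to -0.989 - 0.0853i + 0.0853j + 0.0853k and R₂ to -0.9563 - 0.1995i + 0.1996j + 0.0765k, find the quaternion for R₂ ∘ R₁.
0.9052 + 0.2894i - 0.2685j - 0.1572k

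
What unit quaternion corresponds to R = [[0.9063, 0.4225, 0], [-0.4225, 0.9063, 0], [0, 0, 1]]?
0.9763 - 0.2164k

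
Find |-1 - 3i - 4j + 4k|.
√42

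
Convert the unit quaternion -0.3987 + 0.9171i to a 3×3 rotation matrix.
[[1, 0, 0], [0, -0.6821, 0.7313], [0, -0.7313, -0.6821]]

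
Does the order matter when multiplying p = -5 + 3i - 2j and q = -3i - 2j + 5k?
Yes: pq = 5 + 5i - 5j - 37k ≠ 5 + 25i + 25j - 13k = qp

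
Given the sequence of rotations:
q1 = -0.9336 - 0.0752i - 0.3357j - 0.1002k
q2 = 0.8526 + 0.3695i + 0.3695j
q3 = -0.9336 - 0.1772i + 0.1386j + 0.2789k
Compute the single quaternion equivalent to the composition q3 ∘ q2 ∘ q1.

q2 · q1 = -0.6442 - 0.4461i - 0.5942j - 0.1817k
q3 · q2 · q1 = 0.6554 + 0.6712i + 0.3088j + 0.1571k
0.6554 + 0.6712i + 0.3088j + 0.1571k


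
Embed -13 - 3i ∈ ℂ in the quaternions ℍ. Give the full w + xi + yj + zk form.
-13 - 3i + 0j + 0k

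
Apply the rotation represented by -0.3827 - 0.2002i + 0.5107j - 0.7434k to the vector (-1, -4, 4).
(3.348, -3.273, 3.329)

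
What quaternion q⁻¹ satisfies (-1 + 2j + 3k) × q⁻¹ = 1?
-0.0714 - 0.1429j - 0.2143k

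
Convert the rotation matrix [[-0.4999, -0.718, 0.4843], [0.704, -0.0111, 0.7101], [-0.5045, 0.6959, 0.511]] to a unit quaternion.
0.5 - 0.0071i + 0.4944j + 0.711k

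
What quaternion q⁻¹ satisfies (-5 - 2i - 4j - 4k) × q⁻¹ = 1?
-0.082 + 0.0328i + 0.0656j + 0.0656k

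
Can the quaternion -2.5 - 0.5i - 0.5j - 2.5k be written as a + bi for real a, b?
No. The quaternion -2.5 - 0.5i - 0.5j - 2.5k has j-coefficient y = -0.5 and k-coefficient z = -2.5, not both zero, so it does not lie in the complex subalgebra spanned by 1 and i.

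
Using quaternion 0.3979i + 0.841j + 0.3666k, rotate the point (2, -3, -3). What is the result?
(-4.25, -1.755, 0.927)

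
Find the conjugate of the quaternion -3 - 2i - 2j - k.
-3 + 2i + 2j + k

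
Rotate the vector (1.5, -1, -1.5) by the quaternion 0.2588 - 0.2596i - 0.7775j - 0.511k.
(-1.559, -1.528, 0.857)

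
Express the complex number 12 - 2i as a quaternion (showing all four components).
12 - 2i + 0j + 0k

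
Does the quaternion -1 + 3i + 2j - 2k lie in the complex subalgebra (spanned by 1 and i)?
No. The quaternion -1 + 3i + 2j - 2k has j-coefficient y = 2 and k-coefficient z = -2, not both zero, so it does not lie in the complex subalgebra spanned by 1 and i.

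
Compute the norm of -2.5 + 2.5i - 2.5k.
4.33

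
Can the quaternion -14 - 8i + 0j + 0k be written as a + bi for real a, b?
Yes. The quaternion -14 - 8i has j- and k-coefficients y = z = 0, so it lies in the complex subalgebra spanned by 1 and i.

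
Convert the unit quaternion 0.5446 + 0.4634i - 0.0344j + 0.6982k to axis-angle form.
axis = (0.5525, -0.041, 0.8325), θ = 114°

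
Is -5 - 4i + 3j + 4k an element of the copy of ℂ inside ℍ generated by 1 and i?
No. The quaternion -5 - 4i + 3j + 4k has j-coefficient y = 3 and k-coefficient z = 4, not both zero, so it does not lie in the complex subalgebra spanned by 1 and i.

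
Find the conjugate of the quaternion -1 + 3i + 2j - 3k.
-1 - 3i - 2j + 3k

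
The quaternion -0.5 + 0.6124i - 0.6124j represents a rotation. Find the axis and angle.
axis = (√2/2, -√2/2, 0), θ = 4π/3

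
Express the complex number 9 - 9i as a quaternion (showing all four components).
9 - 9i + 0j + 0k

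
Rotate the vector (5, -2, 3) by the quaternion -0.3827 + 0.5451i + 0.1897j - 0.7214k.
(-2.668, 5.496, -0.823)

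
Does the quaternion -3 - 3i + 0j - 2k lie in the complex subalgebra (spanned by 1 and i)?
No. The quaternion -3 - 3i - 2k has j-coefficient y = 0 and k-coefficient z = -2, not both zero, so it does not lie in the complex subalgebra spanned by 1 and i.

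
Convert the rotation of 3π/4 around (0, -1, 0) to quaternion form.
0.3827 - 0.9239j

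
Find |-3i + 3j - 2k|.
√22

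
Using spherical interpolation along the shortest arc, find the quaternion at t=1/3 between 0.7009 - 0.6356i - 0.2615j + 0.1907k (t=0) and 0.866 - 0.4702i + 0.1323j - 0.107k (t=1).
0.7831 - 0.6002i - 0.1333j + 0.0935k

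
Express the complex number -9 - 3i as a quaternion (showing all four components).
-9 - 3i + 0j + 0k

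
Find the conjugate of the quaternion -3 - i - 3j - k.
-3 + i + 3j + k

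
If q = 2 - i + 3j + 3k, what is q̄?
2 + i - 3j - 3k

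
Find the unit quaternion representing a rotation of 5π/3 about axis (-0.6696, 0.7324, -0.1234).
-0.866 - 0.3348i + 0.3662j - 0.0617k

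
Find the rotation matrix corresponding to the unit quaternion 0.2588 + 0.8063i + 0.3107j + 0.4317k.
[[0.4342, 0.2776, 0.857], [0.7245, -0.673, -0.1491], [0.5353, 0.6856, -0.4933]]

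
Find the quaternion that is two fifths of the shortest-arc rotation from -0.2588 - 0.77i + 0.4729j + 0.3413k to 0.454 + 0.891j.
0.0439 - 0.5552i + 0.7933j + 0.2461k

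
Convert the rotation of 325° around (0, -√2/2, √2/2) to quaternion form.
-0.9537 - 0.2126j + 0.2126k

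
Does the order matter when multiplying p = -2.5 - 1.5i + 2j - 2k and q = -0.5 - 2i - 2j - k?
Yes: pq = 0.25 - 0.25i + 6.5j + 10.5k ≠ 0.25 + 11.75i + 1.5j - 3.5k = qp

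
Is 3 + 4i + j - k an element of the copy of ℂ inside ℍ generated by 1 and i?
No. The quaternion 3 + 4i + j - k has j-coefficient y = 1 and k-coefficient z = -1, not both zero, so it does not lie in the complex subalgebra spanned by 1 and i.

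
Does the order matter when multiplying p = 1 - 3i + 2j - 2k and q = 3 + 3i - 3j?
Yes: pq = 18 - 12i - 3j - 3k ≠ 18 + 9j - 9k = qp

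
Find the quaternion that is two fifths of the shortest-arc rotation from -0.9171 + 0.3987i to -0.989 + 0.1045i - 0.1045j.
-0.9578 + 0.2843i - 0.0424j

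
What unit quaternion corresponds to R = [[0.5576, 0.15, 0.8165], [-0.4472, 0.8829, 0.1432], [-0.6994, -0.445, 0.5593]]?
0.866 - 0.1698i + 0.4376j - 0.1724k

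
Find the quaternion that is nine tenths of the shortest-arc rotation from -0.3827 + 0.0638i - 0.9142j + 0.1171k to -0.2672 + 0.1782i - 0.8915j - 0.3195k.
-0.2819 + 0.1681i - 0.9029j - 0.2775k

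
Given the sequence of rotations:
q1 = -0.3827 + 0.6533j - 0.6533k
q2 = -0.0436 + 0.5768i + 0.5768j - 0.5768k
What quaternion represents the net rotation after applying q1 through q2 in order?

q2 · q1 = -0.737 - 0.2207i + 0.1276j + 0.626k
-0.737 - 0.2207i + 0.1276j + 0.626k


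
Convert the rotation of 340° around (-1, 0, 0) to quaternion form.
-0.9848 - 0.1736i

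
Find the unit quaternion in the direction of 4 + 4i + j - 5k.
0.5252 + 0.5252i + 0.1313j - 0.6565k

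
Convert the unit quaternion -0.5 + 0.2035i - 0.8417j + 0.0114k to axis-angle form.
axis = (0.235, -0.9719, 0.0132), θ = 4π/3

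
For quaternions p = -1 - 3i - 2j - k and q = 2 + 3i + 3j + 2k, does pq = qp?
No: pq = 15 - 10i - 4j - 7k ≠ 15 - 8i - 10j - k = qp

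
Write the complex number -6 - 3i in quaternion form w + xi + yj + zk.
-6 - 3i + 0j + 0k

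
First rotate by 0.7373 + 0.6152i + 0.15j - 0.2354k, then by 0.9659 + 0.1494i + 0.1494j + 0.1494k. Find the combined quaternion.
0.633 + 0.6468i + 0.3821j - 0.1867k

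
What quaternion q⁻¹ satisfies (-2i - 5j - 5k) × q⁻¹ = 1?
0.037i + 0.0926j + 0.0926k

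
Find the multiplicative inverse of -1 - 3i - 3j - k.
-0.05 + 0.15i + 0.15j + 0.05k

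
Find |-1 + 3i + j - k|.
√12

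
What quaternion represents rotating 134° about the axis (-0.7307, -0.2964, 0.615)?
0.3907 - 0.6726i - 0.2728j + 0.5661k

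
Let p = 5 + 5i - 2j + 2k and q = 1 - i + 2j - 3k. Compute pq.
20 + 2i + 21j - 5k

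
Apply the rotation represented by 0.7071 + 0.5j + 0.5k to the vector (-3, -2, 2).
(2.828, -2.121, 2.121)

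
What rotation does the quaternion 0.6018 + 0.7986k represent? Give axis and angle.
axis = (0, 0, 1), θ = 106°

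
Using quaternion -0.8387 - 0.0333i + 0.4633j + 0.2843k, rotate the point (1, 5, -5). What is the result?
(6.62, 2.635, -0.488)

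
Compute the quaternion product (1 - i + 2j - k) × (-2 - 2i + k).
-3 + 2i - j + 7k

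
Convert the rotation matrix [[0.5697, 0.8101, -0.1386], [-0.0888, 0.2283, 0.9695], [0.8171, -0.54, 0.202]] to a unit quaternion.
0.7071 - 0.5337i - 0.3379j - 0.3178k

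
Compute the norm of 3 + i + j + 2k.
√15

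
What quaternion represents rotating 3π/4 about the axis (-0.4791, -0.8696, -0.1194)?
0.3827 - 0.4426i - 0.8034j - 0.1103k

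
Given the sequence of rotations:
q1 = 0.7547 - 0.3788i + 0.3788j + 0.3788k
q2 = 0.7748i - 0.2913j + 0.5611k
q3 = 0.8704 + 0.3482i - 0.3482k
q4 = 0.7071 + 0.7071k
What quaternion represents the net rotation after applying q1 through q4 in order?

q2 · q1 = 0.1913 + 0.2619i - 0.7259j + 0.6066k
q3 · q2 · q1 = 0.2865 + 0.0418i - 0.9342j + 0.2086k
q4 · q3 · q2 · q1 = 0.0551 + 0.6901i - 0.631j + 0.3501k
0.0551 + 0.6901i - 0.631j + 0.3501k


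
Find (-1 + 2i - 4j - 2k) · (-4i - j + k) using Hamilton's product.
6 - 2i + 7j - 19k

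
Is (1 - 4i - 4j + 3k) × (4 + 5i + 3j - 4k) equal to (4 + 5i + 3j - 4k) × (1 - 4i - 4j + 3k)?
No: pq = 48 - 4i - 14j + 16k ≠ 48 - 18i - 12j = qp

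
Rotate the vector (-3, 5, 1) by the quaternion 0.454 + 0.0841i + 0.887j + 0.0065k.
(3.244, 4.399, 2.265)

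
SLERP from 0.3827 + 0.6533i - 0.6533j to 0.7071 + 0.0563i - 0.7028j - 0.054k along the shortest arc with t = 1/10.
0.4267 + 0.6035i - 0.6736j - 0.0059k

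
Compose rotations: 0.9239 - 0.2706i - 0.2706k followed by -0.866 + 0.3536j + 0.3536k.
-0.7044 + 0.1387i + 0.231j + 0.6567k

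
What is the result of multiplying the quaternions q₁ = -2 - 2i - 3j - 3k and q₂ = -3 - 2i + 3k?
11 + i + 21j - 3k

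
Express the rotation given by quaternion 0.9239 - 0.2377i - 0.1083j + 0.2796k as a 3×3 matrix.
[[0.8202, -0.4652, -0.333], [0.5681, 0.7306, 0.3787], [0.0672, -0.4998, 0.8635]]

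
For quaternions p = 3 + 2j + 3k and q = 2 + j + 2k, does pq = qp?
No: pq = -2 + i + 7j + 12k ≠ -2 - i + 7j + 12k = qp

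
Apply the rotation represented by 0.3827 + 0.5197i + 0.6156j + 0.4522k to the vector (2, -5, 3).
(1.021, 2.195, -5.669)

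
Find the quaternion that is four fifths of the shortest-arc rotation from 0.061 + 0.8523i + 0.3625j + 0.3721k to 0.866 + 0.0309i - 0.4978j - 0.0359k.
-0.7832 + 0.2177i + 0.5651j + 0.1407k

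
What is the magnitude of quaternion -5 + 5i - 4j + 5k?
√91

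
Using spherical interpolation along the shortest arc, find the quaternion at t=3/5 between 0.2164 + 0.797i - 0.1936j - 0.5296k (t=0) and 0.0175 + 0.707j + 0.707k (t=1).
0.0895 + 0.3733i - 0.5695j - 0.7269k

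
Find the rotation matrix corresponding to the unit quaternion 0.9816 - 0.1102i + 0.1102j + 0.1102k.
[[0.9514, -0.2406, 0.1921], [0.1921, 0.9514, 0.2406], [-0.2406, -0.1921, 0.9514]]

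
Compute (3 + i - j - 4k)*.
3 - i + j + 4k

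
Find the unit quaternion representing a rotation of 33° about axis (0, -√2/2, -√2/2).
0.9588 - 0.2008j - 0.2008k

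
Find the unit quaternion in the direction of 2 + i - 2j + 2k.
0.5547 + 0.2774i - 0.5547j + 0.5547k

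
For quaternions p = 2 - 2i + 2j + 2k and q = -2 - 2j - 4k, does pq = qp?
No: pq = 8 - 16j - 8k ≠ 8 + 8i - 16k = qp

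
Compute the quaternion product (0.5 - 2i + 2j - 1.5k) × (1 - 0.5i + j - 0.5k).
-3.25 - 1.75i + 2.25j - 2.75k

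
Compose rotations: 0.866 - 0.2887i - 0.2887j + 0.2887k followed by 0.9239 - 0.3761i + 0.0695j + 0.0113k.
0.7083 - 0.5691i - 0.1012j + 0.4052k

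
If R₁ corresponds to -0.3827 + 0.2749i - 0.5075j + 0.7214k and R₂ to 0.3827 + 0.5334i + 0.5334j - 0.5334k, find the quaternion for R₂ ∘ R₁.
0.3624 + 0.0152i - 0.9298j + 0.0629k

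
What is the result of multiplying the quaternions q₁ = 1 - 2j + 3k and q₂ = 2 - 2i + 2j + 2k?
-12i - 8j + 4k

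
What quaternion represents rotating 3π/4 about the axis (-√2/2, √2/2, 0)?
0.3827 - 0.6533i + 0.6533j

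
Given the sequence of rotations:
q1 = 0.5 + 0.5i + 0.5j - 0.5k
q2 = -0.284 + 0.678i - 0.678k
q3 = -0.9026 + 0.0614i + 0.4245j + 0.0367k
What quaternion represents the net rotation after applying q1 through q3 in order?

q2 · q1 = -0.82 + 0.536i - 0.142j + 0.142k
q3 · q2 · q1 = 0.7623 - 0.4687i - 0.209j - 0.3945k
0.7623 - 0.4687i - 0.209j - 0.3945k


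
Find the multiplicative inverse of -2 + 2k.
-0.25 - 0.25k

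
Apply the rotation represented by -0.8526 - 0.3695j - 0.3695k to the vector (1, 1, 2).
(1.084, 1.903, 1.097)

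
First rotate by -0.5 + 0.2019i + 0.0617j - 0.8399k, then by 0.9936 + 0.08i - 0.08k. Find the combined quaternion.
-0.5801 + 0.1655i + 0.1123j - 0.7896k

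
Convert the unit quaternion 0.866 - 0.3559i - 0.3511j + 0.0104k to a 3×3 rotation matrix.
[[0.7532, 0.2319, -0.6155], [0.2679, 0.7465, 0.6091], [0.6007, -0.6237, 0.5001]]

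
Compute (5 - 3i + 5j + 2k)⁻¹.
0.0794 + 0.0476i - 0.0794j - 0.0317k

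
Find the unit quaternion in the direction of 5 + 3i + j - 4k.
0.7001 + 0.4201i + 0.14j - 0.5601k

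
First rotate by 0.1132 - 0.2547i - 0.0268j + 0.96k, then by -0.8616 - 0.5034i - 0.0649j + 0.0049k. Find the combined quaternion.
-0.2322 + 0.1003i + 0.4978j - 0.8296k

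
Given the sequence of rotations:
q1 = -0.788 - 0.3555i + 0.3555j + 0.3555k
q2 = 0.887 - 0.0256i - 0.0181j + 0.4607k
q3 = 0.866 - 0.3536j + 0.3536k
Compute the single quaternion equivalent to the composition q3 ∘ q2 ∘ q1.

q2 · q1 = -0.8654 - 0.4654i + 0.1749j - 0.0632k
q3 · q2 · q1 = -0.6652 - 0.4425i + 0.2929j - 0.5253k
-0.6652 - 0.4425i + 0.2929j - 0.5253k


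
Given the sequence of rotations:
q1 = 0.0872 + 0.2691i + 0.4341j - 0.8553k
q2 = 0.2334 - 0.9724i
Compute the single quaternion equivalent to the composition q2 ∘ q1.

q2 · q1 = 0.282 - 0.022i - 0.7304j - 0.6217k
0.282 - 0.022i - 0.7304j - 0.6217k


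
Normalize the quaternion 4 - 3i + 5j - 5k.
0.4619 - 0.3464i + 0.5774j - 0.5774k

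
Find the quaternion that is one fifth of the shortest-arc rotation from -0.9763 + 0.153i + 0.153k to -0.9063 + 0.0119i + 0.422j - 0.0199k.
-0.9807 + 0.1267i + 0.0877j + 0.12k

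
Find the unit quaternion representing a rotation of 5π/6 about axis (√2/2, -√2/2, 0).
0.2588 + 0.683i - 0.683j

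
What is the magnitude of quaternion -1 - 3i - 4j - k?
√27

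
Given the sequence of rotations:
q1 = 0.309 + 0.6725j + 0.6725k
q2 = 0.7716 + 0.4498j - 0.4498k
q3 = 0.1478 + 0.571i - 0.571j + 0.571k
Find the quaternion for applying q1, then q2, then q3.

q2 · q1 = 0.2384 + 0.605i + 0.6579j + 0.3799k
q3 · q2 · q1 = -0.1515 - 0.367i + 0.0896j + 0.9134k
-0.1515 - 0.367i + 0.0896j + 0.9134k


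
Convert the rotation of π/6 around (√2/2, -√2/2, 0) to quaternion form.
0.9659 + 0.183i - 0.183j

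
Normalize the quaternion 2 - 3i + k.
0.5345 - 0.8018i + 0.2673k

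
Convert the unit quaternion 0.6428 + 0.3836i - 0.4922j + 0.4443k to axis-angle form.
axis = (0.5008, -0.6425, 0.58), θ = 100°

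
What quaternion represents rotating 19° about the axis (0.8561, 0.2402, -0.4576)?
0.9863 + 0.1413i + 0.0396j - 0.0755k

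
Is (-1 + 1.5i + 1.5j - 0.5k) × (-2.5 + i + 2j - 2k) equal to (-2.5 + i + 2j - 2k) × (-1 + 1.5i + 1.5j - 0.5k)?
No: pq = -3 - 6.75i - 3.25j + 4.75k ≠ -3 - 2.75i - 8.25j + 1.75k = qp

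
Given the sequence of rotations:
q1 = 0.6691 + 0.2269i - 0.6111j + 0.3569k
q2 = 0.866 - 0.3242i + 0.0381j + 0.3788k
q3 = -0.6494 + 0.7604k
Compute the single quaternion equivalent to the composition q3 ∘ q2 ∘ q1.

q2 · q1 = 0.5411 + 0.2247i - 0.3021j + 0.752k
q3 · q2 · q1 = -0.9232 + 0.0838i + 0.367j - 0.0769k
-0.9232 + 0.0838i + 0.367j - 0.0769k


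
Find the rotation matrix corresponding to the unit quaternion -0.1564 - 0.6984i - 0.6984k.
[[0.0245, -0.2185, 0.9755], [0.2185, -0.9511, -0.2185], [0.9755, 0.2185, 0.0245]]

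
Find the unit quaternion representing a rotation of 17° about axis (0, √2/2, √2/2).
0.989 + 0.1045j + 0.1045k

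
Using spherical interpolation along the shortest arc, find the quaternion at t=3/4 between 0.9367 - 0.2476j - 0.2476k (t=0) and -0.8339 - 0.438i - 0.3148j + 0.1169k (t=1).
0.9085 + 0.3427i + 0.1786j - 0.1592k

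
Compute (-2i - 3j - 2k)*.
2i + 3j + 2k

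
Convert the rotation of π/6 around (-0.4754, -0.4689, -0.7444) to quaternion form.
0.9659 - 0.123i - 0.1214j - 0.1927k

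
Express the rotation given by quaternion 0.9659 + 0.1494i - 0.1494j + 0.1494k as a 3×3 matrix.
[[0.9107, -0.3333, -0.244], [0.244, 0.9107, -0.3333], [0.3333, 0.244, 0.9107]]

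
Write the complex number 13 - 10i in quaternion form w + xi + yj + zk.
13 - 10i + 0j + 0k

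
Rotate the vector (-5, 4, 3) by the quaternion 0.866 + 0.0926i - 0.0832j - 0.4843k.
(0.007, 6.087, 3.599)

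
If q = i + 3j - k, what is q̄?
-i - 3j + k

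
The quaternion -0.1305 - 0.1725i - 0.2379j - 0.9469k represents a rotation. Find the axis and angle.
axis = (-0.174, -0.24, -0.9551), θ = 195°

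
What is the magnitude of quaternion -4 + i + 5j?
√42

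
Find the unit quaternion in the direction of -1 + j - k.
-0.5774 + 0.5774j - 0.5774k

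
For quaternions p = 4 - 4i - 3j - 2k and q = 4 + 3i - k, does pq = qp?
No: pq = 26 - i - 22j - 3k ≠ 26 - 7i - 2j - 21k = qp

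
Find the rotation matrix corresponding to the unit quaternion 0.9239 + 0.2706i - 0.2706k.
[[0.8536, 0.5, -0.1464], [-0.5, 0.7071, -0.5], [-0.1464, 0.5, 0.8536]]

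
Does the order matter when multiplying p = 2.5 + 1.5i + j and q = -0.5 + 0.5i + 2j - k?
Yes: pq = -4 - 0.5i + 6j ≠ -4 + 1.5i + 3j - 5k = qp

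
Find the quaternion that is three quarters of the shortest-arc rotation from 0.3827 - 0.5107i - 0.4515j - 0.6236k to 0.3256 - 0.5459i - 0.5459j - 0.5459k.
0.3405 - 0.5381i - 0.5232j - 0.5664k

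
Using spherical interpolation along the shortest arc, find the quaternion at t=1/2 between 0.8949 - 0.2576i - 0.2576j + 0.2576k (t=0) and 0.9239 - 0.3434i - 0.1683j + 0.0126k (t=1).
0.9182 - 0.3034i - 0.215j + 0.1364k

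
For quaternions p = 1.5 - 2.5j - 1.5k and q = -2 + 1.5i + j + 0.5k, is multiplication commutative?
No: pq = 0.25 + 2.5i + 4.25j + 7.5k ≠ 0.25 + 2i + 8.75j = qp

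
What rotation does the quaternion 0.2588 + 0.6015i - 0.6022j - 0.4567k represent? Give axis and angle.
axis = (0.6227, -0.6234, -0.4728), θ = 5π/6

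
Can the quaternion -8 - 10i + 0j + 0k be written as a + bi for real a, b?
Yes. The quaternion -8 - 10i has j- and k-coefficients y = z = 0, so it lies in the complex subalgebra spanned by 1 and i.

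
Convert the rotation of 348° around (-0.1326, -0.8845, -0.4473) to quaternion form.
-0.9945 - 0.0139i - 0.0925j - 0.0468k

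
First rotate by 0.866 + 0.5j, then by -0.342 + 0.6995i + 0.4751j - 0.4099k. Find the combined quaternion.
-0.5337 + 0.8107i + 0.2404j - 0.0052k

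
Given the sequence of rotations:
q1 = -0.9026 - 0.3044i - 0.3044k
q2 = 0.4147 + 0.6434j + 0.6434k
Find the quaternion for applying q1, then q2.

q2 · q1 = -0.1785 - 0.3221i - 0.7766j - 0.5111k
-0.1785 - 0.3221i - 0.7766j - 0.5111k


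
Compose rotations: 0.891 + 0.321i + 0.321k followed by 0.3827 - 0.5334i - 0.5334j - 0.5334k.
0.6834 - 0.5236i - 0.4753j - 0.1812k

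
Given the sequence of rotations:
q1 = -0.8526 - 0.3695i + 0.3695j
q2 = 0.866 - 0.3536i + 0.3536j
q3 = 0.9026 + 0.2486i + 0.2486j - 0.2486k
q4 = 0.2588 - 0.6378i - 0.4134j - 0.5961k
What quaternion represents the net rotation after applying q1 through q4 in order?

q2 · q1 = -0.9997 - 0.0185i + 0.0185j
q3 · q2 · q1 = -0.9023 - 0.2606i - 0.2272j + 0.2577k
q4 · q3 · q2 · q1 = -0.34 + 0.2661i + 0.6339j + 0.6417k
-0.34 + 0.2661i + 0.6339j + 0.6417k


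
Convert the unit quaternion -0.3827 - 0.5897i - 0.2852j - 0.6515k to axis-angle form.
axis = (-0.6383, -0.3087, -0.7052), θ = 5π/4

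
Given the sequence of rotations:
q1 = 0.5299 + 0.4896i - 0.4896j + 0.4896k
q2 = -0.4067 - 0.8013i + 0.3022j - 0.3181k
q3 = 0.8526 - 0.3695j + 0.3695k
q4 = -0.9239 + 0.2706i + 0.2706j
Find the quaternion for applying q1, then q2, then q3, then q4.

q2 · q1 = 0.4805 - 0.6315i + 0.5958j - 0.1233k
q3 · q2 · q1 = 0.6754 - 0.713i + 0.0971j - 0.1609k
q4 · q3 · q2 · q1 = -0.4573 + 0.798i + 0.1366j + 0.3679k
-0.4573 + 0.798i + 0.1366j + 0.3679k


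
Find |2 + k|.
√5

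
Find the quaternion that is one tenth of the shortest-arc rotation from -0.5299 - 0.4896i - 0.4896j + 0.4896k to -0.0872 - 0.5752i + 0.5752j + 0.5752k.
-0.5146 - 0.54i - 0.3898j + 0.54k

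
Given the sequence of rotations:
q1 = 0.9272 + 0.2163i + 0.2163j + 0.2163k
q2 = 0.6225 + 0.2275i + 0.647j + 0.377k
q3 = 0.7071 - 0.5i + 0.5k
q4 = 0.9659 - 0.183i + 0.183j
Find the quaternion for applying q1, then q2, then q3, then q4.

q2 · q1 = 0.3065 + 0.404i + 0.7669j + 0.3935k
q3 · q2 · q1 = 0.222 - 0.251i + 0.941j + 0.048k
q4 · q3 · q2 · q1 = -0.0037 - 0.2743i + 0.9583j - 0.0799k
-0.0037 - 0.2743i + 0.9583j - 0.0799k


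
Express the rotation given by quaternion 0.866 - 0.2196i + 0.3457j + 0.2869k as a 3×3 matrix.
[[0.5964, -0.6487, 0.4727], [0.3451, 0.7389, 0.5787], [-0.7248, -0.182, 0.6645]]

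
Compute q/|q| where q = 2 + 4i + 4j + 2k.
0.3162 + 0.6325i + 0.6325j + 0.3162k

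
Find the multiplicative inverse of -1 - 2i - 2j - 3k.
-0.0556 + 0.1111i + 0.1111j + 0.1667k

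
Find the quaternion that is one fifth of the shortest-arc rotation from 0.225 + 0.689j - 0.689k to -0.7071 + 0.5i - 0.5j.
0.3625 - 0.1199i + 0.7107j - 0.5909k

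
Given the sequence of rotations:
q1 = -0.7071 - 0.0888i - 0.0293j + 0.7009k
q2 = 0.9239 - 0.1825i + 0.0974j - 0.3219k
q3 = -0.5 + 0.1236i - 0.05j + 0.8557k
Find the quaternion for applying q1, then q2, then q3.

q2 · q1 = -0.441 + 0.1058i + 0.0606j + 0.8892k
q3 · q2 · q1 = -0.5504 - 0.2037i - 0.0276j - 0.8092k
-0.5504 - 0.2037i - 0.0276j - 0.8092k


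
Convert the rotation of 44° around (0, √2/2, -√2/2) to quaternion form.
0.9272 + 0.2649j - 0.2649k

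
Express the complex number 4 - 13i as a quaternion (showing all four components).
4 - 13i + 0j + 0k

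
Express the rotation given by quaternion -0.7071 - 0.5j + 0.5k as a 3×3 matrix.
[[0, 0.7071, 0.7071], [-0.7071, 0.5, -0.5], [-0.7071, -0.5, 0.5]]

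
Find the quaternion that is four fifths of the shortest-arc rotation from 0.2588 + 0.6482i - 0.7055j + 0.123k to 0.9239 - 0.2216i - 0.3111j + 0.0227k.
0.8862 - 0.0276i - 0.4594j + 0.0521k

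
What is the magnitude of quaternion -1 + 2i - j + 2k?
√10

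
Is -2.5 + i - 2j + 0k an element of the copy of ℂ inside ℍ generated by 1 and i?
No. The quaternion -2.5 + i - 2j has j-coefficient y = -2 and k-coefficient z = 0, not both zero, so it does not lie in the complex subalgebra spanned by 1 and i.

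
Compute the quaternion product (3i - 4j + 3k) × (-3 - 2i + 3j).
18 - 18i + 6j - 8k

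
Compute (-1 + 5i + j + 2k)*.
-1 - 5i - j - 2k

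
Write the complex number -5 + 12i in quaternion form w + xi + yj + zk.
-5 + 12i + 0j + 0k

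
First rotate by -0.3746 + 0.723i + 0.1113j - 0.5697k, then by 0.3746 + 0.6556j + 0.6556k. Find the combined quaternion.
0.1602 - 0.1756i + 0.2701j - 0.933k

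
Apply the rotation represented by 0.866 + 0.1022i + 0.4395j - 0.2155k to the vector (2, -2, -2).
(-1.319, -1.606, -2.771)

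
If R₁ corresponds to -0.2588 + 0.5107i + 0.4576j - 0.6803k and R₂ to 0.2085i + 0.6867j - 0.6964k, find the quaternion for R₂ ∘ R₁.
-0.8945 - 0.2024i - 0.3915j - 0.0751k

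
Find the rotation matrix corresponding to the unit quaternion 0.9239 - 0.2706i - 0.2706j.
[[0.8536, 0.1464, -0.5], [0.1464, 0.8536, 0.5], [0.5, -0.5, 0.7071]]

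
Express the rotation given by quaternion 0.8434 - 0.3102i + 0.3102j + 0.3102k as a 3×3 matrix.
[[0.6151, -0.7157, 0.3308], [0.3308, 0.6151, 0.7157], [-0.7157, -0.3308, 0.6151]]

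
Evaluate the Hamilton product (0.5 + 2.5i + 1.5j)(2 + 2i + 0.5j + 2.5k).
-4.75 + 9.75i - 3j - 0.5k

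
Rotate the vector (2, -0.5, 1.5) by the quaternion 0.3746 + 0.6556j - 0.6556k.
(-0.947, -2.342, -0.342)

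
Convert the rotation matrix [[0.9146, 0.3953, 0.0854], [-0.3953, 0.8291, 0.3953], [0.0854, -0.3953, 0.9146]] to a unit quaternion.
0.9563 - 0.2067i - 0.2067k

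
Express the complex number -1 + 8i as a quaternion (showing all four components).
-1 + 8i + 0j + 0k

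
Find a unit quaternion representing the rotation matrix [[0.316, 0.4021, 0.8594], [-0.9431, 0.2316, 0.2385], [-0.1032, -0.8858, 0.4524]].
0.7071 - 0.3975i + 0.3403j - 0.4756k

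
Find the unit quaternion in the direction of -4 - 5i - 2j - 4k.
-0.5121 - 0.6402i - 0.2561j - 0.5121k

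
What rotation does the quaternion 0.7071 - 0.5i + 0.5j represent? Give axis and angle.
axis = (-√2/2, √2/2, 0), θ = π/2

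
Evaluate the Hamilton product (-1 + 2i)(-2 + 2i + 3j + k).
-2 - 6i - 5j + 5k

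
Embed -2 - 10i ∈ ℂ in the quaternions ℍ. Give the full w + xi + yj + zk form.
-2 - 10i + 0j + 0k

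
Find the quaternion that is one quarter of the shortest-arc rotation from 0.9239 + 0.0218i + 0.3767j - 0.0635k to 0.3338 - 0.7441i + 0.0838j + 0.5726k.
0.8995 - 0.2256i + 0.3496j + 0.1337k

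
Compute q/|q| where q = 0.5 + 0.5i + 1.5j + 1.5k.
0.2236 + 0.2236i + 0.6708j + 0.6708k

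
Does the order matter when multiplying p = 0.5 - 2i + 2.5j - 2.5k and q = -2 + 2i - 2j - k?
Yes: pq = 5.5 - 2.5i - 13j + 3.5k ≠ 5.5 + 12.5i + j + 5.5k = qp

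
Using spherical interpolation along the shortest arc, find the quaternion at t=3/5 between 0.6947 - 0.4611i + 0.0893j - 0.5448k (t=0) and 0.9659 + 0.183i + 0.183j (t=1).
0.9516 - 0.088i + 0.1611j - 0.2466k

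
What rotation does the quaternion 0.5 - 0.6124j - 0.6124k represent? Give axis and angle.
axis = (0, -√2/2, -√2/2), θ = 2π/3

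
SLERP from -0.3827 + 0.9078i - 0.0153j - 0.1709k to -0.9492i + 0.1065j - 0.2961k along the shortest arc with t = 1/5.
-0.3135 + 0.9458i - 0.0352j - 0.0769k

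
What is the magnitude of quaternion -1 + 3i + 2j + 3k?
√23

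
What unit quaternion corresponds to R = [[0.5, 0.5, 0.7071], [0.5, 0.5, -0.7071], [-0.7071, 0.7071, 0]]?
0.7071 + 0.5i + 0.5j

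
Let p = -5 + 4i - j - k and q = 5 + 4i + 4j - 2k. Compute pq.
-39 + 6i - 21j + 25k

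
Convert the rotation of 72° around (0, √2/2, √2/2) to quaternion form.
0.809 + 0.4156j + 0.4156k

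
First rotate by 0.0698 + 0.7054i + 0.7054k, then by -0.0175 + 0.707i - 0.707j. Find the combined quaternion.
-0.4999 - 0.4617i - 0.5481j + 0.4864k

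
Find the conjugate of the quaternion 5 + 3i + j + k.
5 - 3i - j - k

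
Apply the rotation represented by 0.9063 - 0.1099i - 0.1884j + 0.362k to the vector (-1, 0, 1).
(-1.088, -0.635, 0.643)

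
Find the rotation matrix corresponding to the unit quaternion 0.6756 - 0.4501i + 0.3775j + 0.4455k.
[[0.318, -0.9418, 0.109], [0.2621, 0.1979, 0.9445], [-0.9111, -0.2718, 0.3098]]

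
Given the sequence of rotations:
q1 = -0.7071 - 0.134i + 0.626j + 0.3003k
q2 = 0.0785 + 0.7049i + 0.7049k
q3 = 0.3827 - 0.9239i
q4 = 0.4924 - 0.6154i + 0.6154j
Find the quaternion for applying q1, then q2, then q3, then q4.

q2 · q1 = -0.1727 - 0.9502i - 0.257j - 0.0336k
q3 · q2 · q1 = -0.944 - 0.2041i - 0.1294j + 0.2246k
q4 · q3 · q2 · q1 = -0.5108 + 0.6187i - 0.5064j + 0.3158k
-0.5108 + 0.6187i - 0.5064j + 0.3158k


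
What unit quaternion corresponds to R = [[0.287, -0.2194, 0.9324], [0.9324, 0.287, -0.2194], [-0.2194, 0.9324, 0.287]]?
0.6821 + 0.4222i + 0.4222j + 0.4222k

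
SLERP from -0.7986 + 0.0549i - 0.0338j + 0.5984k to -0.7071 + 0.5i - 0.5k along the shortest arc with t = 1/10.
-0.855 + 0.1187i - 0.0322j + 0.5039k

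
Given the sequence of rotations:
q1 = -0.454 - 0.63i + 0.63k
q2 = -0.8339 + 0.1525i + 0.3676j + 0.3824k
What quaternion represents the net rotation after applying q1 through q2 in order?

q2 · q1 = 0.2338 + 0.6877i - 0.5039j - 0.4674k
0.2338 + 0.6877i - 0.5039j - 0.4674k


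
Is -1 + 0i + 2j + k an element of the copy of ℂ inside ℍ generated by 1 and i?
No. The quaternion -1 + 2j + k has j-coefficient y = 2 and k-coefficient z = 1, not both zero, so it does not lie in the complex subalgebra spanned by 1 and i.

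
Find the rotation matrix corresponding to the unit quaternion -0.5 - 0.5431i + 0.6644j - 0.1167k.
[[0.0899, -0.8384, -0.5376], [-0.605, 0.3828, -0.6982], [0.7912, 0.388, -0.4728]]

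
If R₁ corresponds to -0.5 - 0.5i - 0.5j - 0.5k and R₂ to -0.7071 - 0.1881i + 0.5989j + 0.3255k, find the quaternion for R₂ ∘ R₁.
0.7217 + 0.3109i - 0.2027j + 0.5843k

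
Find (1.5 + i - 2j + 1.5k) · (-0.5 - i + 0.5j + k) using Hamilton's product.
-0.25 - 4.75i - 0.75j - 0.75k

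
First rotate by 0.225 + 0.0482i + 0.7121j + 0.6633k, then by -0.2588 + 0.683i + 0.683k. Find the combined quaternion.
-0.5442 - 0.3452i - 0.6044j + 0.4684k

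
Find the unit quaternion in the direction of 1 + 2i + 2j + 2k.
0.2774 + 0.5547i + 0.5547j + 0.5547k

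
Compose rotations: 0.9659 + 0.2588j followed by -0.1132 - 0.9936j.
0.1478 - 0.989j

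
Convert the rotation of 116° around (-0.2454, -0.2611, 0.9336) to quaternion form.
0.5299 - 0.2081i - 0.2214j + 0.7917k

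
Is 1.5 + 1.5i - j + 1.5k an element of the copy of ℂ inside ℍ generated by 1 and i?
No. The quaternion 1.5 + 1.5i - j + 1.5k has j-coefficient y = -1 and k-coefficient z = 1.5, not both zero, so it does not lie in the complex subalgebra spanned by 1 and i.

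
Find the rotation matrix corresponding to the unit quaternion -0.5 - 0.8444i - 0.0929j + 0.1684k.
[[0.926, 0.3253, -0.1915], [-0.0115, -0.4827, -0.8757], [-0.3773, 0.8131, -0.4433]]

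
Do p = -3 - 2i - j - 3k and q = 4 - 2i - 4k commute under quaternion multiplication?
No: pq = -28 + 2i - 6j - 2k ≠ -28 - 6i - 2j + 2k = qp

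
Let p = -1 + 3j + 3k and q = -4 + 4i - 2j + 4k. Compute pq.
-2 + 14i + 2j - 28k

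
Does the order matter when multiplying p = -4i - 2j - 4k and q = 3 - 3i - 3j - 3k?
Yes: pq = -30 - 18i - 6j - 6k ≠ -30 - 6i - 6j - 18k = qp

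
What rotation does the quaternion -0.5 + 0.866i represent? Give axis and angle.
axis = (1, 0, 0), θ = 4π/3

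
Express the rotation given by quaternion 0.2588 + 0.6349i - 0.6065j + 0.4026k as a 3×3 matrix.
[[-0.0599, -0.9785, 0.1973], [-0.5617, -0.1304, -0.817], [0.8251, -0.1597, -0.5419]]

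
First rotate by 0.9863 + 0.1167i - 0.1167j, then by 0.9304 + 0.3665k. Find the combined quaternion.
0.9177 + 0.1513i - 0.0658j + 0.3615k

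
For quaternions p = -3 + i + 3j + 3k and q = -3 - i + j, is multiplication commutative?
No: pq = 7 - 3i - 15j - 5k ≠ 7 + 3i - 9j - 13k = qp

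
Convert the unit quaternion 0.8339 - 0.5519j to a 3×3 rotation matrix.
[[0.3908, 0, -0.9205], [0, 1, 0], [0.9205, 0, 0.3908]]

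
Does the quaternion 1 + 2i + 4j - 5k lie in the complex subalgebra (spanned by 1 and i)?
No. The quaternion 1 + 2i + 4j - 5k has j-coefficient y = 4 and k-coefficient z = -5, not both zero, so it does not lie in the complex subalgebra spanned by 1 and i.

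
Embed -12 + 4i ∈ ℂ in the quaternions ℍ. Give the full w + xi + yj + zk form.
-12 + 4i + 0j + 0k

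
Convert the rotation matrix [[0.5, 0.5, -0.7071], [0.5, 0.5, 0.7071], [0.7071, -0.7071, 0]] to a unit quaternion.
0.7071 - 0.5i - 0.5j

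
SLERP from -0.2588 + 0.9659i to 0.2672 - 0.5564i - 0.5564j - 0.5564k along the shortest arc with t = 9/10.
-0.2772 + 0.6266i + 0.5151j + 0.5151k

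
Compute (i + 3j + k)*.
-i - 3j - k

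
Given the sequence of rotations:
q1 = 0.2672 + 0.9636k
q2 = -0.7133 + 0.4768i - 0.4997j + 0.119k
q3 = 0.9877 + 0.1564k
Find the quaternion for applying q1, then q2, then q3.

q2 · q1 = -0.3053 - 0.3541i - 0.593j - 0.6555k
q3 · q2 · q1 = -0.199 - 0.257i - 0.6411j - 0.6952k
-0.199 - 0.257i - 0.6411j - 0.6952k


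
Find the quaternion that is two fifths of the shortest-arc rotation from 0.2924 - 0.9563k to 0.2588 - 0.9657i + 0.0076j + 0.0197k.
0.3785 - 0.5506i + 0.0043j - 0.744k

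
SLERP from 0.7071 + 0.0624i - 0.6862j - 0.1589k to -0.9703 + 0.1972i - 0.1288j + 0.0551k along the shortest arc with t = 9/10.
0.9812 - 0.1755i + 0.0397j - 0.0695k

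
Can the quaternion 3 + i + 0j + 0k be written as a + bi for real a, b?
Yes. The quaternion 3 + i has j- and k-coefficients y = z = 0, so it lies in the complex subalgebra spanned by 1 and i.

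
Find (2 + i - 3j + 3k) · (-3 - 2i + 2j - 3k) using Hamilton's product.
11 - 4i + 10j - 19k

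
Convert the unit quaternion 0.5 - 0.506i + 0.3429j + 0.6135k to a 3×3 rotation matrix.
[[0.0121, -0.9605, -0.278], [0.2665, -0.2648, 0.9267], [-0.9638, -0.0853, 0.2528]]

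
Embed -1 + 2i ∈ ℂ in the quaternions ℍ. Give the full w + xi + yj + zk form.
-1 + 2i + 0j + 0k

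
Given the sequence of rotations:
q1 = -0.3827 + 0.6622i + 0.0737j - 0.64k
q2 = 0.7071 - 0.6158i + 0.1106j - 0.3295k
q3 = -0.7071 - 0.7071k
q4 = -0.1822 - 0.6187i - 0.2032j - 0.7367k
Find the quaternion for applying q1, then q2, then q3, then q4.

q2 · q1 = -0.0819 + 0.6574i - 0.6025j - 0.4451k
q3 · q2 · q1 = -0.2568 - 0.8909i - 0.0388j + 0.3726k
q4 · q3 · q2 · q1 = -0.2378 + 0.2169i + 0.9461j - 0.0357k
-0.2378 + 0.2169i + 0.9461j - 0.0357k


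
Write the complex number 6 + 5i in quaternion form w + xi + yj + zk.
6 + 5i + 0j + 0k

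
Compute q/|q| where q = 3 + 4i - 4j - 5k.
0.3693 + 0.4924i - 0.4924j - 0.6155k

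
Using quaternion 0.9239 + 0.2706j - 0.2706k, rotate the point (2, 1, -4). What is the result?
(-0.086, 0.439, -4.561)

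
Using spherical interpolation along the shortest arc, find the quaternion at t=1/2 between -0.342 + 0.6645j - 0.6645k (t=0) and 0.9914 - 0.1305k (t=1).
-0.8425 + 0.4199j - 0.3374k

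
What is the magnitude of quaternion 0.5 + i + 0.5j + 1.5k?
1.936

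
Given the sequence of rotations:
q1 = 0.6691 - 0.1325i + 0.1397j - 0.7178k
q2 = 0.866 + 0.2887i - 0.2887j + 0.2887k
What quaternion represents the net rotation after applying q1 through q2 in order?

q2 · q1 = 0.8653 + 0.2453i + 0.0968j - 0.4264k
0.8653 + 0.2453i + 0.0968j - 0.4264k


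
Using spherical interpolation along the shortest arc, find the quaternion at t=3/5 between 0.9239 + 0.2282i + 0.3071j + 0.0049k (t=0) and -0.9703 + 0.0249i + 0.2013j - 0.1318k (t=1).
0.9932 + 0.0804i + 0.0037j + 0.0842k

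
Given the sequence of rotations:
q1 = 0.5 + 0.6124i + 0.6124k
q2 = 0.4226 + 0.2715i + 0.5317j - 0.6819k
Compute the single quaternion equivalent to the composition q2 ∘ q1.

q2 · q1 = 0.4626 + 0.7202i - 0.318j - 0.4078k
0.4626 + 0.7202i - 0.318j - 0.4078k


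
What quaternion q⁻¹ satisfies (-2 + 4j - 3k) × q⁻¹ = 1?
-0.069 - 0.1379j + 0.1034k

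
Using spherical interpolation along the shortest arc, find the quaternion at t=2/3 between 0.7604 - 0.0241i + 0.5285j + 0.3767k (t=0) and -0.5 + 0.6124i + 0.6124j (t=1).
0.7871 - 0.5281i - 0.2626j + 0.181k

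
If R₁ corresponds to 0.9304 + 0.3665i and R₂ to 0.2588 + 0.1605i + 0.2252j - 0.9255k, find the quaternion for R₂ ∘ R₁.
0.182 + 0.2442i - 0.1297j - 0.9436k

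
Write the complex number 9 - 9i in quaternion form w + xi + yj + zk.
9 - 9i + 0j + 0k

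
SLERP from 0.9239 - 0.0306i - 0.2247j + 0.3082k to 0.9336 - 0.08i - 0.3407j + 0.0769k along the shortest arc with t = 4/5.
0.9369 - 0.0705i - 0.3192j + 0.1241k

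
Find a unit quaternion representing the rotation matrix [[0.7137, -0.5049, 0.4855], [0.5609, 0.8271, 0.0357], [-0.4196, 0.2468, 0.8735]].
0.9239 + 0.0571i + 0.2449j + 0.2884k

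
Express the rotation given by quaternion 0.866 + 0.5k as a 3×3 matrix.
[[0.5, -0.866, 0], [0.866, 0.5, 0], [0, 0, 1]]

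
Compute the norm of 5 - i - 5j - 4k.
√67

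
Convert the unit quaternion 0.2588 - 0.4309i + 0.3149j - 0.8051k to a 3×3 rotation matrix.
[[-0.4947, 0.1453, 0.8568], [-0.6881, -0.6677, -0.284], [0.5308, -0.7301, 0.4303]]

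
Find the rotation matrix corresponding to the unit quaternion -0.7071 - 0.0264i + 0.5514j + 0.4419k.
[[0.0014, 0.5958, -0.8031], [-0.654, 0.6081, 0.45], [0.7565, 0.5247, 0.3905]]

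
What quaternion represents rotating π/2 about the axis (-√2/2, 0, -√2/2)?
0.7071 - 0.5i - 0.5k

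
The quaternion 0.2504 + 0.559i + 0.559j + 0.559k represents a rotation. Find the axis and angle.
axis = (√3/3, √3/3, √3/3), θ = 151°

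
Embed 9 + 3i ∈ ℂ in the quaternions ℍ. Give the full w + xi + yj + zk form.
9 + 3i + 0j + 0k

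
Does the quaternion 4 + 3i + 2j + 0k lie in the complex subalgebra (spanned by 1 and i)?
No. The quaternion 4 + 3i + 2j has j-coefficient y = 2 and k-coefficient z = 0, not both zero, so it does not lie in the complex subalgebra spanned by 1 and i.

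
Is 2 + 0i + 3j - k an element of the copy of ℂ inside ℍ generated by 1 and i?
No. The quaternion 2 + 3j - k has j-coefficient y = 3 and k-coefficient z = -1, not both zero, so it does not lie in the complex subalgebra spanned by 1 and i.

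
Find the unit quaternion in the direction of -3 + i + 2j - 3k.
-0.6255 + 0.2085i + 0.417j - 0.6255k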